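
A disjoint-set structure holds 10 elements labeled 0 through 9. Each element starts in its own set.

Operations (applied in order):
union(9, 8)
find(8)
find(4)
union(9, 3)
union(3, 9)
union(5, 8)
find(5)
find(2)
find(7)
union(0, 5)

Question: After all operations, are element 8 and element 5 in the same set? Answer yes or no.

Answer: yes

Derivation:
Step 1: union(9, 8) -> merged; set of 9 now {8, 9}
Step 2: find(8) -> no change; set of 8 is {8, 9}
Step 3: find(4) -> no change; set of 4 is {4}
Step 4: union(9, 3) -> merged; set of 9 now {3, 8, 9}
Step 5: union(3, 9) -> already same set; set of 3 now {3, 8, 9}
Step 6: union(5, 8) -> merged; set of 5 now {3, 5, 8, 9}
Step 7: find(5) -> no change; set of 5 is {3, 5, 8, 9}
Step 8: find(2) -> no change; set of 2 is {2}
Step 9: find(7) -> no change; set of 7 is {7}
Step 10: union(0, 5) -> merged; set of 0 now {0, 3, 5, 8, 9}
Set of 8: {0, 3, 5, 8, 9}; 5 is a member.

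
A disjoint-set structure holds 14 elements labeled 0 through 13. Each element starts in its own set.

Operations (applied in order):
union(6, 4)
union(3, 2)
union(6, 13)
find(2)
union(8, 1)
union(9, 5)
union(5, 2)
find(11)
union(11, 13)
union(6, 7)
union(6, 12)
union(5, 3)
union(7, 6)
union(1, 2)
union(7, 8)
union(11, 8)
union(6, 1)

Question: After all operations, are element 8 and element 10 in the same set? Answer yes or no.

Step 1: union(6, 4) -> merged; set of 6 now {4, 6}
Step 2: union(3, 2) -> merged; set of 3 now {2, 3}
Step 3: union(6, 13) -> merged; set of 6 now {4, 6, 13}
Step 4: find(2) -> no change; set of 2 is {2, 3}
Step 5: union(8, 1) -> merged; set of 8 now {1, 8}
Step 6: union(9, 5) -> merged; set of 9 now {5, 9}
Step 7: union(5, 2) -> merged; set of 5 now {2, 3, 5, 9}
Step 8: find(11) -> no change; set of 11 is {11}
Step 9: union(11, 13) -> merged; set of 11 now {4, 6, 11, 13}
Step 10: union(6, 7) -> merged; set of 6 now {4, 6, 7, 11, 13}
Step 11: union(6, 12) -> merged; set of 6 now {4, 6, 7, 11, 12, 13}
Step 12: union(5, 3) -> already same set; set of 5 now {2, 3, 5, 9}
Step 13: union(7, 6) -> already same set; set of 7 now {4, 6, 7, 11, 12, 13}
Step 14: union(1, 2) -> merged; set of 1 now {1, 2, 3, 5, 8, 9}
Step 15: union(7, 8) -> merged; set of 7 now {1, 2, 3, 4, 5, 6, 7, 8, 9, 11, 12, 13}
Step 16: union(11, 8) -> already same set; set of 11 now {1, 2, 3, 4, 5, 6, 7, 8, 9, 11, 12, 13}
Step 17: union(6, 1) -> already same set; set of 6 now {1, 2, 3, 4, 5, 6, 7, 8, 9, 11, 12, 13}
Set of 8: {1, 2, 3, 4, 5, 6, 7, 8, 9, 11, 12, 13}; 10 is not a member.

Answer: no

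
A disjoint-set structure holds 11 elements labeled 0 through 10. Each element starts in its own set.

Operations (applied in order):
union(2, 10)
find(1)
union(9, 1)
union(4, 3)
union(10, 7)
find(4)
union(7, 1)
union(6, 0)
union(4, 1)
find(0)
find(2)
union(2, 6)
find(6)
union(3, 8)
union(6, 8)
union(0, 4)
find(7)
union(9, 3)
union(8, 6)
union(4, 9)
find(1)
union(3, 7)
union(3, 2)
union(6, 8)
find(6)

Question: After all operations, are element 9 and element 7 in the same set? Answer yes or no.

Step 1: union(2, 10) -> merged; set of 2 now {2, 10}
Step 2: find(1) -> no change; set of 1 is {1}
Step 3: union(9, 1) -> merged; set of 9 now {1, 9}
Step 4: union(4, 3) -> merged; set of 4 now {3, 4}
Step 5: union(10, 7) -> merged; set of 10 now {2, 7, 10}
Step 6: find(4) -> no change; set of 4 is {3, 4}
Step 7: union(7, 1) -> merged; set of 7 now {1, 2, 7, 9, 10}
Step 8: union(6, 0) -> merged; set of 6 now {0, 6}
Step 9: union(4, 1) -> merged; set of 4 now {1, 2, 3, 4, 7, 9, 10}
Step 10: find(0) -> no change; set of 0 is {0, 6}
Step 11: find(2) -> no change; set of 2 is {1, 2, 3, 4, 7, 9, 10}
Step 12: union(2, 6) -> merged; set of 2 now {0, 1, 2, 3, 4, 6, 7, 9, 10}
Step 13: find(6) -> no change; set of 6 is {0, 1, 2, 3, 4, 6, 7, 9, 10}
Step 14: union(3, 8) -> merged; set of 3 now {0, 1, 2, 3, 4, 6, 7, 8, 9, 10}
Step 15: union(6, 8) -> already same set; set of 6 now {0, 1, 2, 3, 4, 6, 7, 8, 9, 10}
Step 16: union(0, 4) -> already same set; set of 0 now {0, 1, 2, 3, 4, 6, 7, 8, 9, 10}
Step 17: find(7) -> no change; set of 7 is {0, 1, 2, 3, 4, 6, 7, 8, 9, 10}
Step 18: union(9, 3) -> already same set; set of 9 now {0, 1, 2, 3, 4, 6, 7, 8, 9, 10}
Step 19: union(8, 6) -> already same set; set of 8 now {0, 1, 2, 3, 4, 6, 7, 8, 9, 10}
Step 20: union(4, 9) -> already same set; set of 4 now {0, 1, 2, 3, 4, 6, 7, 8, 9, 10}
Step 21: find(1) -> no change; set of 1 is {0, 1, 2, 3, 4, 6, 7, 8, 9, 10}
Step 22: union(3, 7) -> already same set; set of 3 now {0, 1, 2, 3, 4, 6, 7, 8, 9, 10}
Step 23: union(3, 2) -> already same set; set of 3 now {0, 1, 2, 3, 4, 6, 7, 8, 9, 10}
Step 24: union(6, 8) -> already same set; set of 6 now {0, 1, 2, 3, 4, 6, 7, 8, 9, 10}
Step 25: find(6) -> no change; set of 6 is {0, 1, 2, 3, 4, 6, 7, 8, 9, 10}
Set of 9: {0, 1, 2, 3, 4, 6, 7, 8, 9, 10}; 7 is a member.

Answer: yes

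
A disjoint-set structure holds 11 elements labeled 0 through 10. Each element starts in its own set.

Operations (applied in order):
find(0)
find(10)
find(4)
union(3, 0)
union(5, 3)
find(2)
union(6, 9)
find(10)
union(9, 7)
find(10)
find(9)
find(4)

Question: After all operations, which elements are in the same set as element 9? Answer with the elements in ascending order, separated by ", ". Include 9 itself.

Step 1: find(0) -> no change; set of 0 is {0}
Step 2: find(10) -> no change; set of 10 is {10}
Step 3: find(4) -> no change; set of 4 is {4}
Step 4: union(3, 0) -> merged; set of 3 now {0, 3}
Step 5: union(5, 3) -> merged; set of 5 now {0, 3, 5}
Step 6: find(2) -> no change; set of 2 is {2}
Step 7: union(6, 9) -> merged; set of 6 now {6, 9}
Step 8: find(10) -> no change; set of 10 is {10}
Step 9: union(9, 7) -> merged; set of 9 now {6, 7, 9}
Step 10: find(10) -> no change; set of 10 is {10}
Step 11: find(9) -> no change; set of 9 is {6, 7, 9}
Step 12: find(4) -> no change; set of 4 is {4}
Component of 9: {6, 7, 9}

Answer: 6, 7, 9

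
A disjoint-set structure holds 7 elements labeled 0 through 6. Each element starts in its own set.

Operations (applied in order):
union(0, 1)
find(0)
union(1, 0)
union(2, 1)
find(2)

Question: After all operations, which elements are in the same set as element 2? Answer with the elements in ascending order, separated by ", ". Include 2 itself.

Answer: 0, 1, 2

Derivation:
Step 1: union(0, 1) -> merged; set of 0 now {0, 1}
Step 2: find(0) -> no change; set of 0 is {0, 1}
Step 3: union(1, 0) -> already same set; set of 1 now {0, 1}
Step 4: union(2, 1) -> merged; set of 2 now {0, 1, 2}
Step 5: find(2) -> no change; set of 2 is {0, 1, 2}
Component of 2: {0, 1, 2}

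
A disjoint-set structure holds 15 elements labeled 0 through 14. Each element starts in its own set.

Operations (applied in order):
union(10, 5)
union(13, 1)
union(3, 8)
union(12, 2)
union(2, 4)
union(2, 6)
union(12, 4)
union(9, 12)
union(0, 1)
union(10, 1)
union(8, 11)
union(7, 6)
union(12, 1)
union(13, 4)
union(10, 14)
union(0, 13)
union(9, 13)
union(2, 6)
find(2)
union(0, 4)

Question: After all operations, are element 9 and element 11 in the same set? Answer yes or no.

Step 1: union(10, 5) -> merged; set of 10 now {5, 10}
Step 2: union(13, 1) -> merged; set of 13 now {1, 13}
Step 3: union(3, 8) -> merged; set of 3 now {3, 8}
Step 4: union(12, 2) -> merged; set of 12 now {2, 12}
Step 5: union(2, 4) -> merged; set of 2 now {2, 4, 12}
Step 6: union(2, 6) -> merged; set of 2 now {2, 4, 6, 12}
Step 7: union(12, 4) -> already same set; set of 12 now {2, 4, 6, 12}
Step 8: union(9, 12) -> merged; set of 9 now {2, 4, 6, 9, 12}
Step 9: union(0, 1) -> merged; set of 0 now {0, 1, 13}
Step 10: union(10, 1) -> merged; set of 10 now {0, 1, 5, 10, 13}
Step 11: union(8, 11) -> merged; set of 8 now {3, 8, 11}
Step 12: union(7, 6) -> merged; set of 7 now {2, 4, 6, 7, 9, 12}
Step 13: union(12, 1) -> merged; set of 12 now {0, 1, 2, 4, 5, 6, 7, 9, 10, 12, 13}
Step 14: union(13, 4) -> already same set; set of 13 now {0, 1, 2, 4, 5, 6, 7, 9, 10, 12, 13}
Step 15: union(10, 14) -> merged; set of 10 now {0, 1, 2, 4, 5, 6, 7, 9, 10, 12, 13, 14}
Step 16: union(0, 13) -> already same set; set of 0 now {0, 1, 2, 4, 5, 6, 7, 9, 10, 12, 13, 14}
Step 17: union(9, 13) -> already same set; set of 9 now {0, 1, 2, 4, 5, 6, 7, 9, 10, 12, 13, 14}
Step 18: union(2, 6) -> already same set; set of 2 now {0, 1, 2, 4, 5, 6, 7, 9, 10, 12, 13, 14}
Step 19: find(2) -> no change; set of 2 is {0, 1, 2, 4, 5, 6, 7, 9, 10, 12, 13, 14}
Step 20: union(0, 4) -> already same set; set of 0 now {0, 1, 2, 4, 5, 6, 7, 9, 10, 12, 13, 14}
Set of 9: {0, 1, 2, 4, 5, 6, 7, 9, 10, 12, 13, 14}; 11 is not a member.

Answer: no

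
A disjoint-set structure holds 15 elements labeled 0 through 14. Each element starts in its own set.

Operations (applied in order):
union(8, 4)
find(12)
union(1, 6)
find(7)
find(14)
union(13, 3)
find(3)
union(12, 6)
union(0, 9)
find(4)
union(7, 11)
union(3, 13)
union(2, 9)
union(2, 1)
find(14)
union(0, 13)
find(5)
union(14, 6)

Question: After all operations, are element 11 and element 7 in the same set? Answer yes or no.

Answer: yes

Derivation:
Step 1: union(8, 4) -> merged; set of 8 now {4, 8}
Step 2: find(12) -> no change; set of 12 is {12}
Step 3: union(1, 6) -> merged; set of 1 now {1, 6}
Step 4: find(7) -> no change; set of 7 is {7}
Step 5: find(14) -> no change; set of 14 is {14}
Step 6: union(13, 3) -> merged; set of 13 now {3, 13}
Step 7: find(3) -> no change; set of 3 is {3, 13}
Step 8: union(12, 6) -> merged; set of 12 now {1, 6, 12}
Step 9: union(0, 9) -> merged; set of 0 now {0, 9}
Step 10: find(4) -> no change; set of 4 is {4, 8}
Step 11: union(7, 11) -> merged; set of 7 now {7, 11}
Step 12: union(3, 13) -> already same set; set of 3 now {3, 13}
Step 13: union(2, 9) -> merged; set of 2 now {0, 2, 9}
Step 14: union(2, 1) -> merged; set of 2 now {0, 1, 2, 6, 9, 12}
Step 15: find(14) -> no change; set of 14 is {14}
Step 16: union(0, 13) -> merged; set of 0 now {0, 1, 2, 3, 6, 9, 12, 13}
Step 17: find(5) -> no change; set of 5 is {5}
Step 18: union(14, 6) -> merged; set of 14 now {0, 1, 2, 3, 6, 9, 12, 13, 14}
Set of 11: {7, 11}; 7 is a member.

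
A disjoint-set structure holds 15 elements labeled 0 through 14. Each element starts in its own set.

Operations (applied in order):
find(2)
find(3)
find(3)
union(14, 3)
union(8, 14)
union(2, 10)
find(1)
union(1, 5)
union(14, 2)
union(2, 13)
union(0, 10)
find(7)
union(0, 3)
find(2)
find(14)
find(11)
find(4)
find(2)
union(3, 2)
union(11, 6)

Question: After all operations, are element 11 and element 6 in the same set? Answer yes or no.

Step 1: find(2) -> no change; set of 2 is {2}
Step 2: find(3) -> no change; set of 3 is {3}
Step 3: find(3) -> no change; set of 3 is {3}
Step 4: union(14, 3) -> merged; set of 14 now {3, 14}
Step 5: union(8, 14) -> merged; set of 8 now {3, 8, 14}
Step 6: union(2, 10) -> merged; set of 2 now {2, 10}
Step 7: find(1) -> no change; set of 1 is {1}
Step 8: union(1, 5) -> merged; set of 1 now {1, 5}
Step 9: union(14, 2) -> merged; set of 14 now {2, 3, 8, 10, 14}
Step 10: union(2, 13) -> merged; set of 2 now {2, 3, 8, 10, 13, 14}
Step 11: union(0, 10) -> merged; set of 0 now {0, 2, 3, 8, 10, 13, 14}
Step 12: find(7) -> no change; set of 7 is {7}
Step 13: union(0, 3) -> already same set; set of 0 now {0, 2, 3, 8, 10, 13, 14}
Step 14: find(2) -> no change; set of 2 is {0, 2, 3, 8, 10, 13, 14}
Step 15: find(14) -> no change; set of 14 is {0, 2, 3, 8, 10, 13, 14}
Step 16: find(11) -> no change; set of 11 is {11}
Step 17: find(4) -> no change; set of 4 is {4}
Step 18: find(2) -> no change; set of 2 is {0, 2, 3, 8, 10, 13, 14}
Step 19: union(3, 2) -> already same set; set of 3 now {0, 2, 3, 8, 10, 13, 14}
Step 20: union(11, 6) -> merged; set of 11 now {6, 11}
Set of 11: {6, 11}; 6 is a member.

Answer: yes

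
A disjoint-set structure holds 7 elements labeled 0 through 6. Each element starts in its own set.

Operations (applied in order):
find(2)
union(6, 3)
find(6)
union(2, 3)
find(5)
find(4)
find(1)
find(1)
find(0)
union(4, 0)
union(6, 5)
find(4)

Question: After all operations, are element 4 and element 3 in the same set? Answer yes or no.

Answer: no

Derivation:
Step 1: find(2) -> no change; set of 2 is {2}
Step 2: union(6, 3) -> merged; set of 6 now {3, 6}
Step 3: find(6) -> no change; set of 6 is {3, 6}
Step 4: union(2, 3) -> merged; set of 2 now {2, 3, 6}
Step 5: find(5) -> no change; set of 5 is {5}
Step 6: find(4) -> no change; set of 4 is {4}
Step 7: find(1) -> no change; set of 1 is {1}
Step 8: find(1) -> no change; set of 1 is {1}
Step 9: find(0) -> no change; set of 0 is {0}
Step 10: union(4, 0) -> merged; set of 4 now {0, 4}
Step 11: union(6, 5) -> merged; set of 6 now {2, 3, 5, 6}
Step 12: find(4) -> no change; set of 4 is {0, 4}
Set of 4: {0, 4}; 3 is not a member.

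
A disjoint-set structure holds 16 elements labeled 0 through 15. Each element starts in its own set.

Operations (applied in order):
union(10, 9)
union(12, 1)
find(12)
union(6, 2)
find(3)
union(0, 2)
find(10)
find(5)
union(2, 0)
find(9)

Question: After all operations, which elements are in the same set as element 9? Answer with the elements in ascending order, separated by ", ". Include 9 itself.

Step 1: union(10, 9) -> merged; set of 10 now {9, 10}
Step 2: union(12, 1) -> merged; set of 12 now {1, 12}
Step 3: find(12) -> no change; set of 12 is {1, 12}
Step 4: union(6, 2) -> merged; set of 6 now {2, 6}
Step 5: find(3) -> no change; set of 3 is {3}
Step 6: union(0, 2) -> merged; set of 0 now {0, 2, 6}
Step 7: find(10) -> no change; set of 10 is {9, 10}
Step 8: find(5) -> no change; set of 5 is {5}
Step 9: union(2, 0) -> already same set; set of 2 now {0, 2, 6}
Step 10: find(9) -> no change; set of 9 is {9, 10}
Component of 9: {9, 10}

Answer: 9, 10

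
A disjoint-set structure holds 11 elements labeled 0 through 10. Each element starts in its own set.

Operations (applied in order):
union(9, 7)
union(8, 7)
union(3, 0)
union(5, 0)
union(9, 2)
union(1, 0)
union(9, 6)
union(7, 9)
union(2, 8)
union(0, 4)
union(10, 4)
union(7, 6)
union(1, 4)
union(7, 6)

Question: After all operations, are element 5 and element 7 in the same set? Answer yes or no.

Answer: no

Derivation:
Step 1: union(9, 7) -> merged; set of 9 now {7, 9}
Step 2: union(8, 7) -> merged; set of 8 now {7, 8, 9}
Step 3: union(3, 0) -> merged; set of 3 now {0, 3}
Step 4: union(5, 0) -> merged; set of 5 now {0, 3, 5}
Step 5: union(9, 2) -> merged; set of 9 now {2, 7, 8, 9}
Step 6: union(1, 0) -> merged; set of 1 now {0, 1, 3, 5}
Step 7: union(9, 6) -> merged; set of 9 now {2, 6, 7, 8, 9}
Step 8: union(7, 9) -> already same set; set of 7 now {2, 6, 7, 8, 9}
Step 9: union(2, 8) -> already same set; set of 2 now {2, 6, 7, 8, 9}
Step 10: union(0, 4) -> merged; set of 0 now {0, 1, 3, 4, 5}
Step 11: union(10, 4) -> merged; set of 10 now {0, 1, 3, 4, 5, 10}
Step 12: union(7, 6) -> already same set; set of 7 now {2, 6, 7, 8, 9}
Step 13: union(1, 4) -> already same set; set of 1 now {0, 1, 3, 4, 5, 10}
Step 14: union(7, 6) -> already same set; set of 7 now {2, 6, 7, 8, 9}
Set of 5: {0, 1, 3, 4, 5, 10}; 7 is not a member.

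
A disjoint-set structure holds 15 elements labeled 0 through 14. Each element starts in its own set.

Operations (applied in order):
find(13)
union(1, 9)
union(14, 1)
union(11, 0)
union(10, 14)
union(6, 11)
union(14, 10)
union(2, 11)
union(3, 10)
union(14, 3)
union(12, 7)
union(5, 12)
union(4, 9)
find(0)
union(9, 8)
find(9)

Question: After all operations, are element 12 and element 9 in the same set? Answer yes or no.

Answer: no

Derivation:
Step 1: find(13) -> no change; set of 13 is {13}
Step 2: union(1, 9) -> merged; set of 1 now {1, 9}
Step 3: union(14, 1) -> merged; set of 14 now {1, 9, 14}
Step 4: union(11, 0) -> merged; set of 11 now {0, 11}
Step 5: union(10, 14) -> merged; set of 10 now {1, 9, 10, 14}
Step 6: union(6, 11) -> merged; set of 6 now {0, 6, 11}
Step 7: union(14, 10) -> already same set; set of 14 now {1, 9, 10, 14}
Step 8: union(2, 11) -> merged; set of 2 now {0, 2, 6, 11}
Step 9: union(3, 10) -> merged; set of 3 now {1, 3, 9, 10, 14}
Step 10: union(14, 3) -> already same set; set of 14 now {1, 3, 9, 10, 14}
Step 11: union(12, 7) -> merged; set of 12 now {7, 12}
Step 12: union(5, 12) -> merged; set of 5 now {5, 7, 12}
Step 13: union(4, 9) -> merged; set of 4 now {1, 3, 4, 9, 10, 14}
Step 14: find(0) -> no change; set of 0 is {0, 2, 6, 11}
Step 15: union(9, 8) -> merged; set of 9 now {1, 3, 4, 8, 9, 10, 14}
Step 16: find(9) -> no change; set of 9 is {1, 3, 4, 8, 9, 10, 14}
Set of 12: {5, 7, 12}; 9 is not a member.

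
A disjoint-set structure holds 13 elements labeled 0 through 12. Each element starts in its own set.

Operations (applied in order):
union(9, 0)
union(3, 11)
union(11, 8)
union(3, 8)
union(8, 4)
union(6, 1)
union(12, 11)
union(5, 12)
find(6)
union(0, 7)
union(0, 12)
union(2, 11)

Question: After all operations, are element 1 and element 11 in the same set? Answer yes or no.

Step 1: union(9, 0) -> merged; set of 9 now {0, 9}
Step 2: union(3, 11) -> merged; set of 3 now {3, 11}
Step 3: union(11, 8) -> merged; set of 11 now {3, 8, 11}
Step 4: union(3, 8) -> already same set; set of 3 now {3, 8, 11}
Step 5: union(8, 4) -> merged; set of 8 now {3, 4, 8, 11}
Step 6: union(6, 1) -> merged; set of 6 now {1, 6}
Step 7: union(12, 11) -> merged; set of 12 now {3, 4, 8, 11, 12}
Step 8: union(5, 12) -> merged; set of 5 now {3, 4, 5, 8, 11, 12}
Step 9: find(6) -> no change; set of 6 is {1, 6}
Step 10: union(0, 7) -> merged; set of 0 now {0, 7, 9}
Step 11: union(0, 12) -> merged; set of 0 now {0, 3, 4, 5, 7, 8, 9, 11, 12}
Step 12: union(2, 11) -> merged; set of 2 now {0, 2, 3, 4, 5, 7, 8, 9, 11, 12}
Set of 1: {1, 6}; 11 is not a member.

Answer: no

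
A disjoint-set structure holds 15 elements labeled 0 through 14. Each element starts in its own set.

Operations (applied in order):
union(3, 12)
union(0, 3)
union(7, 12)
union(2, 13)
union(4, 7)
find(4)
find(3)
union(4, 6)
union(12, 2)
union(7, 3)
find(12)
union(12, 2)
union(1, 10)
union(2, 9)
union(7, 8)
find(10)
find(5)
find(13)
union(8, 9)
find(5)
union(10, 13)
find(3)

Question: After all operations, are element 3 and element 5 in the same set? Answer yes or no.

Answer: no

Derivation:
Step 1: union(3, 12) -> merged; set of 3 now {3, 12}
Step 2: union(0, 3) -> merged; set of 0 now {0, 3, 12}
Step 3: union(7, 12) -> merged; set of 7 now {0, 3, 7, 12}
Step 4: union(2, 13) -> merged; set of 2 now {2, 13}
Step 5: union(4, 7) -> merged; set of 4 now {0, 3, 4, 7, 12}
Step 6: find(4) -> no change; set of 4 is {0, 3, 4, 7, 12}
Step 7: find(3) -> no change; set of 3 is {0, 3, 4, 7, 12}
Step 8: union(4, 6) -> merged; set of 4 now {0, 3, 4, 6, 7, 12}
Step 9: union(12, 2) -> merged; set of 12 now {0, 2, 3, 4, 6, 7, 12, 13}
Step 10: union(7, 3) -> already same set; set of 7 now {0, 2, 3, 4, 6, 7, 12, 13}
Step 11: find(12) -> no change; set of 12 is {0, 2, 3, 4, 6, 7, 12, 13}
Step 12: union(12, 2) -> already same set; set of 12 now {0, 2, 3, 4, 6, 7, 12, 13}
Step 13: union(1, 10) -> merged; set of 1 now {1, 10}
Step 14: union(2, 9) -> merged; set of 2 now {0, 2, 3, 4, 6, 7, 9, 12, 13}
Step 15: union(7, 8) -> merged; set of 7 now {0, 2, 3, 4, 6, 7, 8, 9, 12, 13}
Step 16: find(10) -> no change; set of 10 is {1, 10}
Step 17: find(5) -> no change; set of 5 is {5}
Step 18: find(13) -> no change; set of 13 is {0, 2, 3, 4, 6, 7, 8, 9, 12, 13}
Step 19: union(8, 9) -> already same set; set of 8 now {0, 2, 3, 4, 6, 7, 8, 9, 12, 13}
Step 20: find(5) -> no change; set of 5 is {5}
Step 21: union(10, 13) -> merged; set of 10 now {0, 1, 2, 3, 4, 6, 7, 8, 9, 10, 12, 13}
Step 22: find(3) -> no change; set of 3 is {0, 1, 2, 3, 4, 6, 7, 8, 9, 10, 12, 13}
Set of 3: {0, 1, 2, 3, 4, 6, 7, 8, 9, 10, 12, 13}; 5 is not a member.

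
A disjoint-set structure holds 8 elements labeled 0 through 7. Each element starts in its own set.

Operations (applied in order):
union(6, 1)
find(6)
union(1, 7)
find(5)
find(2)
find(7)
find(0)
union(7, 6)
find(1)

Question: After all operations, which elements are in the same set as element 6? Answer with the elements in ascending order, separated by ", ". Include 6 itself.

Step 1: union(6, 1) -> merged; set of 6 now {1, 6}
Step 2: find(6) -> no change; set of 6 is {1, 6}
Step 3: union(1, 7) -> merged; set of 1 now {1, 6, 7}
Step 4: find(5) -> no change; set of 5 is {5}
Step 5: find(2) -> no change; set of 2 is {2}
Step 6: find(7) -> no change; set of 7 is {1, 6, 7}
Step 7: find(0) -> no change; set of 0 is {0}
Step 8: union(7, 6) -> already same set; set of 7 now {1, 6, 7}
Step 9: find(1) -> no change; set of 1 is {1, 6, 7}
Component of 6: {1, 6, 7}

Answer: 1, 6, 7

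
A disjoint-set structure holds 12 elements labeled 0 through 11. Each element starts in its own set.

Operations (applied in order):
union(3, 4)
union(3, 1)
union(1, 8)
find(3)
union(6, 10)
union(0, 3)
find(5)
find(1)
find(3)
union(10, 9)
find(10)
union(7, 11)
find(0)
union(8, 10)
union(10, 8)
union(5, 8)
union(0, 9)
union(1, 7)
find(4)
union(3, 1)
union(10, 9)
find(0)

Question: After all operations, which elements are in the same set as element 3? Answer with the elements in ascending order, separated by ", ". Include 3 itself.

Step 1: union(3, 4) -> merged; set of 3 now {3, 4}
Step 2: union(3, 1) -> merged; set of 3 now {1, 3, 4}
Step 3: union(1, 8) -> merged; set of 1 now {1, 3, 4, 8}
Step 4: find(3) -> no change; set of 3 is {1, 3, 4, 8}
Step 5: union(6, 10) -> merged; set of 6 now {6, 10}
Step 6: union(0, 3) -> merged; set of 0 now {0, 1, 3, 4, 8}
Step 7: find(5) -> no change; set of 5 is {5}
Step 8: find(1) -> no change; set of 1 is {0, 1, 3, 4, 8}
Step 9: find(3) -> no change; set of 3 is {0, 1, 3, 4, 8}
Step 10: union(10, 9) -> merged; set of 10 now {6, 9, 10}
Step 11: find(10) -> no change; set of 10 is {6, 9, 10}
Step 12: union(7, 11) -> merged; set of 7 now {7, 11}
Step 13: find(0) -> no change; set of 0 is {0, 1, 3, 4, 8}
Step 14: union(8, 10) -> merged; set of 8 now {0, 1, 3, 4, 6, 8, 9, 10}
Step 15: union(10, 8) -> already same set; set of 10 now {0, 1, 3, 4, 6, 8, 9, 10}
Step 16: union(5, 8) -> merged; set of 5 now {0, 1, 3, 4, 5, 6, 8, 9, 10}
Step 17: union(0, 9) -> already same set; set of 0 now {0, 1, 3, 4, 5, 6, 8, 9, 10}
Step 18: union(1, 7) -> merged; set of 1 now {0, 1, 3, 4, 5, 6, 7, 8, 9, 10, 11}
Step 19: find(4) -> no change; set of 4 is {0, 1, 3, 4, 5, 6, 7, 8, 9, 10, 11}
Step 20: union(3, 1) -> already same set; set of 3 now {0, 1, 3, 4, 5, 6, 7, 8, 9, 10, 11}
Step 21: union(10, 9) -> already same set; set of 10 now {0, 1, 3, 4, 5, 6, 7, 8, 9, 10, 11}
Step 22: find(0) -> no change; set of 0 is {0, 1, 3, 4, 5, 6, 7, 8, 9, 10, 11}
Component of 3: {0, 1, 3, 4, 5, 6, 7, 8, 9, 10, 11}

Answer: 0, 1, 3, 4, 5, 6, 7, 8, 9, 10, 11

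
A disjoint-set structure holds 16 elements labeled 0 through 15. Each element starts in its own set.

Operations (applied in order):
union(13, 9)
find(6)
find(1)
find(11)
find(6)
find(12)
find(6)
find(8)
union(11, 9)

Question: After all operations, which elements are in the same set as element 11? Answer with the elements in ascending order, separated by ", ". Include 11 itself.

Step 1: union(13, 9) -> merged; set of 13 now {9, 13}
Step 2: find(6) -> no change; set of 6 is {6}
Step 3: find(1) -> no change; set of 1 is {1}
Step 4: find(11) -> no change; set of 11 is {11}
Step 5: find(6) -> no change; set of 6 is {6}
Step 6: find(12) -> no change; set of 12 is {12}
Step 7: find(6) -> no change; set of 6 is {6}
Step 8: find(8) -> no change; set of 8 is {8}
Step 9: union(11, 9) -> merged; set of 11 now {9, 11, 13}
Component of 11: {9, 11, 13}

Answer: 9, 11, 13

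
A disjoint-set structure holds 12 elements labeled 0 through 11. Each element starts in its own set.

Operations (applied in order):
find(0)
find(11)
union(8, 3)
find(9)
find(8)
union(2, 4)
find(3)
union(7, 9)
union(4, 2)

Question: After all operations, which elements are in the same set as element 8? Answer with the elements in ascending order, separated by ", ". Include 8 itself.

Step 1: find(0) -> no change; set of 0 is {0}
Step 2: find(11) -> no change; set of 11 is {11}
Step 3: union(8, 3) -> merged; set of 8 now {3, 8}
Step 4: find(9) -> no change; set of 9 is {9}
Step 5: find(8) -> no change; set of 8 is {3, 8}
Step 6: union(2, 4) -> merged; set of 2 now {2, 4}
Step 7: find(3) -> no change; set of 3 is {3, 8}
Step 8: union(7, 9) -> merged; set of 7 now {7, 9}
Step 9: union(4, 2) -> already same set; set of 4 now {2, 4}
Component of 8: {3, 8}

Answer: 3, 8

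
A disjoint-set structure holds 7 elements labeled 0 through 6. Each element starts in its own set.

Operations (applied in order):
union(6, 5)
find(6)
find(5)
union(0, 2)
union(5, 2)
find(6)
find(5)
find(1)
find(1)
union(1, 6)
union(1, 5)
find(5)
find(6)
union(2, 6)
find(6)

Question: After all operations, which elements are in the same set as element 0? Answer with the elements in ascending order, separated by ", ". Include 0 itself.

Answer: 0, 1, 2, 5, 6

Derivation:
Step 1: union(6, 5) -> merged; set of 6 now {5, 6}
Step 2: find(6) -> no change; set of 6 is {5, 6}
Step 3: find(5) -> no change; set of 5 is {5, 6}
Step 4: union(0, 2) -> merged; set of 0 now {0, 2}
Step 5: union(5, 2) -> merged; set of 5 now {0, 2, 5, 6}
Step 6: find(6) -> no change; set of 6 is {0, 2, 5, 6}
Step 7: find(5) -> no change; set of 5 is {0, 2, 5, 6}
Step 8: find(1) -> no change; set of 1 is {1}
Step 9: find(1) -> no change; set of 1 is {1}
Step 10: union(1, 6) -> merged; set of 1 now {0, 1, 2, 5, 6}
Step 11: union(1, 5) -> already same set; set of 1 now {0, 1, 2, 5, 6}
Step 12: find(5) -> no change; set of 5 is {0, 1, 2, 5, 6}
Step 13: find(6) -> no change; set of 6 is {0, 1, 2, 5, 6}
Step 14: union(2, 6) -> already same set; set of 2 now {0, 1, 2, 5, 6}
Step 15: find(6) -> no change; set of 6 is {0, 1, 2, 5, 6}
Component of 0: {0, 1, 2, 5, 6}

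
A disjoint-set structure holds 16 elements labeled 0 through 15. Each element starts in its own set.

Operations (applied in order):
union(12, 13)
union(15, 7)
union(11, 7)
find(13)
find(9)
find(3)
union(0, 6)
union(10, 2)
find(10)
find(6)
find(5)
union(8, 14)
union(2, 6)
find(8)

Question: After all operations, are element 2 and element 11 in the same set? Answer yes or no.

Answer: no

Derivation:
Step 1: union(12, 13) -> merged; set of 12 now {12, 13}
Step 2: union(15, 7) -> merged; set of 15 now {7, 15}
Step 3: union(11, 7) -> merged; set of 11 now {7, 11, 15}
Step 4: find(13) -> no change; set of 13 is {12, 13}
Step 5: find(9) -> no change; set of 9 is {9}
Step 6: find(3) -> no change; set of 3 is {3}
Step 7: union(0, 6) -> merged; set of 0 now {0, 6}
Step 8: union(10, 2) -> merged; set of 10 now {2, 10}
Step 9: find(10) -> no change; set of 10 is {2, 10}
Step 10: find(6) -> no change; set of 6 is {0, 6}
Step 11: find(5) -> no change; set of 5 is {5}
Step 12: union(8, 14) -> merged; set of 8 now {8, 14}
Step 13: union(2, 6) -> merged; set of 2 now {0, 2, 6, 10}
Step 14: find(8) -> no change; set of 8 is {8, 14}
Set of 2: {0, 2, 6, 10}; 11 is not a member.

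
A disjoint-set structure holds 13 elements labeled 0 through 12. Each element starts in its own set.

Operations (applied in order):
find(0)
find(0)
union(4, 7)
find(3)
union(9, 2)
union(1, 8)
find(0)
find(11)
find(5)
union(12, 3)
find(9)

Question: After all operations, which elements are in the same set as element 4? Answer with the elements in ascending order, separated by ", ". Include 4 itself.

Answer: 4, 7

Derivation:
Step 1: find(0) -> no change; set of 0 is {0}
Step 2: find(0) -> no change; set of 0 is {0}
Step 3: union(4, 7) -> merged; set of 4 now {4, 7}
Step 4: find(3) -> no change; set of 3 is {3}
Step 5: union(9, 2) -> merged; set of 9 now {2, 9}
Step 6: union(1, 8) -> merged; set of 1 now {1, 8}
Step 7: find(0) -> no change; set of 0 is {0}
Step 8: find(11) -> no change; set of 11 is {11}
Step 9: find(5) -> no change; set of 5 is {5}
Step 10: union(12, 3) -> merged; set of 12 now {3, 12}
Step 11: find(9) -> no change; set of 9 is {2, 9}
Component of 4: {4, 7}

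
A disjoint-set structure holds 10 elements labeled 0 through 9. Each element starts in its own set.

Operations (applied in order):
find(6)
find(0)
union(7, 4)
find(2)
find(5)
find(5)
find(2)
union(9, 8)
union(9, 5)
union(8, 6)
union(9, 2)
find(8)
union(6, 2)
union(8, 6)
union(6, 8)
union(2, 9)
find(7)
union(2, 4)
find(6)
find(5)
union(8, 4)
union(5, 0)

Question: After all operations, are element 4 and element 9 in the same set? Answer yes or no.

Answer: yes

Derivation:
Step 1: find(6) -> no change; set of 6 is {6}
Step 2: find(0) -> no change; set of 0 is {0}
Step 3: union(7, 4) -> merged; set of 7 now {4, 7}
Step 4: find(2) -> no change; set of 2 is {2}
Step 5: find(5) -> no change; set of 5 is {5}
Step 6: find(5) -> no change; set of 5 is {5}
Step 7: find(2) -> no change; set of 2 is {2}
Step 8: union(9, 8) -> merged; set of 9 now {8, 9}
Step 9: union(9, 5) -> merged; set of 9 now {5, 8, 9}
Step 10: union(8, 6) -> merged; set of 8 now {5, 6, 8, 9}
Step 11: union(9, 2) -> merged; set of 9 now {2, 5, 6, 8, 9}
Step 12: find(8) -> no change; set of 8 is {2, 5, 6, 8, 9}
Step 13: union(6, 2) -> already same set; set of 6 now {2, 5, 6, 8, 9}
Step 14: union(8, 6) -> already same set; set of 8 now {2, 5, 6, 8, 9}
Step 15: union(6, 8) -> already same set; set of 6 now {2, 5, 6, 8, 9}
Step 16: union(2, 9) -> already same set; set of 2 now {2, 5, 6, 8, 9}
Step 17: find(7) -> no change; set of 7 is {4, 7}
Step 18: union(2, 4) -> merged; set of 2 now {2, 4, 5, 6, 7, 8, 9}
Step 19: find(6) -> no change; set of 6 is {2, 4, 5, 6, 7, 8, 9}
Step 20: find(5) -> no change; set of 5 is {2, 4, 5, 6, 7, 8, 9}
Step 21: union(8, 4) -> already same set; set of 8 now {2, 4, 5, 6, 7, 8, 9}
Step 22: union(5, 0) -> merged; set of 5 now {0, 2, 4, 5, 6, 7, 8, 9}
Set of 4: {0, 2, 4, 5, 6, 7, 8, 9}; 9 is a member.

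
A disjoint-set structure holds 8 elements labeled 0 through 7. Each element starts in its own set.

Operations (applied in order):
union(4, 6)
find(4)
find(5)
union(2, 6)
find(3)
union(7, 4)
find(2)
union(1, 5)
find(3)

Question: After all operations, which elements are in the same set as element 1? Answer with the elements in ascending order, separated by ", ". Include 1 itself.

Step 1: union(4, 6) -> merged; set of 4 now {4, 6}
Step 2: find(4) -> no change; set of 4 is {4, 6}
Step 3: find(5) -> no change; set of 5 is {5}
Step 4: union(2, 6) -> merged; set of 2 now {2, 4, 6}
Step 5: find(3) -> no change; set of 3 is {3}
Step 6: union(7, 4) -> merged; set of 7 now {2, 4, 6, 7}
Step 7: find(2) -> no change; set of 2 is {2, 4, 6, 7}
Step 8: union(1, 5) -> merged; set of 1 now {1, 5}
Step 9: find(3) -> no change; set of 3 is {3}
Component of 1: {1, 5}

Answer: 1, 5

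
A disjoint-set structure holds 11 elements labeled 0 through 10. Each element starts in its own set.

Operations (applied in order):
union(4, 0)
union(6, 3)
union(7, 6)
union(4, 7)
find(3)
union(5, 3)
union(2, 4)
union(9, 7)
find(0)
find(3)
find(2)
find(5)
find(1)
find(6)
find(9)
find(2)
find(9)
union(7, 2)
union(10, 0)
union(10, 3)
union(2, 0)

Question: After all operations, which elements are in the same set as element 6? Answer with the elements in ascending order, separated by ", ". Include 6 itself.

Step 1: union(4, 0) -> merged; set of 4 now {0, 4}
Step 2: union(6, 3) -> merged; set of 6 now {3, 6}
Step 3: union(7, 6) -> merged; set of 7 now {3, 6, 7}
Step 4: union(4, 7) -> merged; set of 4 now {0, 3, 4, 6, 7}
Step 5: find(3) -> no change; set of 3 is {0, 3, 4, 6, 7}
Step 6: union(5, 3) -> merged; set of 5 now {0, 3, 4, 5, 6, 7}
Step 7: union(2, 4) -> merged; set of 2 now {0, 2, 3, 4, 5, 6, 7}
Step 8: union(9, 7) -> merged; set of 9 now {0, 2, 3, 4, 5, 6, 7, 9}
Step 9: find(0) -> no change; set of 0 is {0, 2, 3, 4, 5, 6, 7, 9}
Step 10: find(3) -> no change; set of 3 is {0, 2, 3, 4, 5, 6, 7, 9}
Step 11: find(2) -> no change; set of 2 is {0, 2, 3, 4, 5, 6, 7, 9}
Step 12: find(5) -> no change; set of 5 is {0, 2, 3, 4, 5, 6, 7, 9}
Step 13: find(1) -> no change; set of 1 is {1}
Step 14: find(6) -> no change; set of 6 is {0, 2, 3, 4, 5, 6, 7, 9}
Step 15: find(9) -> no change; set of 9 is {0, 2, 3, 4, 5, 6, 7, 9}
Step 16: find(2) -> no change; set of 2 is {0, 2, 3, 4, 5, 6, 7, 9}
Step 17: find(9) -> no change; set of 9 is {0, 2, 3, 4, 5, 6, 7, 9}
Step 18: union(7, 2) -> already same set; set of 7 now {0, 2, 3, 4, 5, 6, 7, 9}
Step 19: union(10, 0) -> merged; set of 10 now {0, 2, 3, 4, 5, 6, 7, 9, 10}
Step 20: union(10, 3) -> already same set; set of 10 now {0, 2, 3, 4, 5, 6, 7, 9, 10}
Step 21: union(2, 0) -> already same set; set of 2 now {0, 2, 3, 4, 5, 6, 7, 9, 10}
Component of 6: {0, 2, 3, 4, 5, 6, 7, 9, 10}

Answer: 0, 2, 3, 4, 5, 6, 7, 9, 10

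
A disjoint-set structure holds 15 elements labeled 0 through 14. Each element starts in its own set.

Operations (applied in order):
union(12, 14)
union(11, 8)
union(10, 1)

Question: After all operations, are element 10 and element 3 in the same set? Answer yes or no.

Answer: no

Derivation:
Step 1: union(12, 14) -> merged; set of 12 now {12, 14}
Step 2: union(11, 8) -> merged; set of 11 now {8, 11}
Step 3: union(10, 1) -> merged; set of 10 now {1, 10}
Set of 10: {1, 10}; 3 is not a member.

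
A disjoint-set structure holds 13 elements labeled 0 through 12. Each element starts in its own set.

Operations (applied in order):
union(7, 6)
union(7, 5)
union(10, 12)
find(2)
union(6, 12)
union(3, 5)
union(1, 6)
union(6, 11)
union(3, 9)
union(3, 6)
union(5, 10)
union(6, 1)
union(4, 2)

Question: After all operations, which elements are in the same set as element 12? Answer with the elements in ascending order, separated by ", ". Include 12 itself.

Answer: 1, 3, 5, 6, 7, 9, 10, 11, 12

Derivation:
Step 1: union(7, 6) -> merged; set of 7 now {6, 7}
Step 2: union(7, 5) -> merged; set of 7 now {5, 6, 7}
Step 3: union(10, 12) -> merged; set of 10 now {10, 12}
Step 4: find(2) -> no change; set of 2 is {2}
Step 5: union(6, 12) -> merged; set of 6 now {5, 6, 7, 10, 12}
Step 6: union(3, 5) -> merged; set of 3 now {3, 5, 6, 7, 10, 12}
Step 7: union(1, 6) -> merged; set of 1 now {1, 3, 5, 6, 7, 10, 12}
Step 8: union(6, 11) -> merged; set of 6 now {1, 3, 5, 6, 7, 10, 11, 12}
Step 9: union(3, 9) -> merged; set of 3 now {1, 3, 5, 6, 7, 9, 10, 11, 12}
Step 10: union(3, 6) -> already same set; set of 3 now {1, 3, 5, 6, 7, 9, 10, 11, 12}
Step 11: union(5, 10) -> already same set; set of 5 now {1, 3, 5, 6, 7, 9, 10, 11, 12}
Step 12: union(6, 1) -> already same set; set of 6 now {1, 3, 5, 6, 7, 9, 10, 11, 12}
Step 13: union(4, 2) -> merged; set of 4 now {2, 4}
Component of 12: {1, 3, 5, 6, 7, 9, 10, 11, 12}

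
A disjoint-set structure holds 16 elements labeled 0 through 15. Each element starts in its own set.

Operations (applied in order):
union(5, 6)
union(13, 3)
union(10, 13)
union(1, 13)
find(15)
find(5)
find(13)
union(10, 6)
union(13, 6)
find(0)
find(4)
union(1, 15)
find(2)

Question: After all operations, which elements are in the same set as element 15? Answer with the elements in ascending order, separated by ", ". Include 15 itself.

Answer: 1, 3, 5, 6, 10, 13, 15

Derivation:
Step 1: union(5, 6) -> merged; set of 5 now {5, 6}
Step 2: union(13, 3) -> merged; set of 13 now {3, 13}
Step 3: union(10, 13) -> merged; set of 10 now {3, 10, 13}
Step 4: union(1, 13) -> merged; set of 1 now {1, 3, 10, 13}
Step 5: find(15) -> no change; set of 15 is {15}
Step 6: find(5) -> no change; set of 5 is {5, 6}
Step 7: find(13) -> no change; set of 13 is {1, 3, 10, 13}
Step 8: union(10, 6) -> merged; set of 10 now {1, 3, 5, 6, 10, 13}
Step 9: union(13, 6) -> already same set; set of 13 now {1, 3, 5, 6, 10, 13}
Step 10: find(0) -> no change; set of 0 is {0}
Step 11: find(4) -> no change; set of 4 is {4}
Step 12: union(1, 15) -> merged; set of 1 now {1, 3, 5, 6, 10, 13, 15}
Step 13: find(2) -> no change; set of 2 is {2}
Component of 15: {1, 3, 5, 6, 10, 13, 15}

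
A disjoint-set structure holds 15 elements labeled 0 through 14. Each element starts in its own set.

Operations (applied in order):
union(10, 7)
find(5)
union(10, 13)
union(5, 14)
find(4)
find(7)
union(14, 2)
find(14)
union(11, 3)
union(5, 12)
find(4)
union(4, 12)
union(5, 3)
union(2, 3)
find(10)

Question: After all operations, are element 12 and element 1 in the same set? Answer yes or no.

Step 1: union(10, 7) -> merged; set of 10 now {7, 10}
Step 2: find(5) -> no change; set of 5 is {5}
Step 3: union(10, 13) -> merged; set of 10 now {7, 10, 13}
Step 4: union(5, 14) -> merged; set of 5 now {5, 14}
Step 5: find(4) -> no change; set of 4 is {4}
Step 6: find(7) -> no change; set of 7 is {7, 10, 13}
Step 7: union(14, 2) -> merged; set of 14 now {2, 5, 14}
Step 8: find(14) -> no change; set of 14 is {2, 5, 14}
Step 9: union(11, 3) -> merged; set of 11 now {3, 11}
Step 10: union(5, 12) -> merged; set of 5 now {2, 5, 12, 14}
Step 11: find(4) -> no change; set of 4 is {4}
Step 12: union(4, 12) -> merged; set of 4 now {2, 4, 5, 12, 14}
Step 13: union(5, 3) -> merged; set of 5 now {2, 3, 4, 5, 11, 12, 14}
Step 14: union(2, 3) -> already same set; set of 2 now {2, 3, 4, 5, 11, 12, 14}
Step 15: find(10) -> no change; set of 10 is {7, 10, 13}
Set of 12: {2, 3, 4, 5, 11, 12, 14}; 1 is not a member.

Answer: no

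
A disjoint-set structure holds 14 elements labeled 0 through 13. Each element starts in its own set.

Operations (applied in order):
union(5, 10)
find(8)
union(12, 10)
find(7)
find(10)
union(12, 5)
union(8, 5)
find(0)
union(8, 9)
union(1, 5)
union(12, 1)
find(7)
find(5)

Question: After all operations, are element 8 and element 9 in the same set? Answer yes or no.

Answer: yes

Derivation:
Step 1: union(5, 10) -> merged; set of 5 now {5, 10}
Step 2: find(8) -> no change; set of 8 is {8}
Step 3: union(12, 10) -> merged; set of 12 now {5, 10, 12}
Step 4: find(7) -> no change; set of 7 is {7}
Step 5: find(10) -> no change; set of 10 is {5, 10, 12}
Step 6: union(12, 5) -> already same set; set of 12 now {5, 10, 12}
Step 7: union(8, 5) -> merged; set of 8 now {5, 8, 10, 12}
Step 8: find(0) -> no change; set of 0 is {0}
Step 9: union(8, 9) -> merged; set of 8 now {5, 8, 9, 10, 12}
Step 10: union(1, 5) -> merged; set of 1 now {1, 5, 8, 9, 10, 12}
Step 11: union(12, 1) -> already same set; set of 12 now {1, 5, 8, 9, 10, 12}
Step 12: find(7) -> no change; set of 7 is {7}
Step 13: find(5) -> no change; set of 5 is {1, 5, 8, 9, 10, 12}
Set of 8: {1, 5, 8, 9, 10, 12}; 9 is a member.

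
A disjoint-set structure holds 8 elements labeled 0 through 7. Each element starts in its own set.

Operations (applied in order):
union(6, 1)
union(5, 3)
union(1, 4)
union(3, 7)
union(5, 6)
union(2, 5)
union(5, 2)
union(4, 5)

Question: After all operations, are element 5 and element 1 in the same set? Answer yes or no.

Step 1: union(6, 1) -> merged; set of 6 now {1, 6}
Step 2: union(5, 3) -> merged; set of 5 now {3, 5}
Step 3: union(1, 4) -> merged; set of 1 now {1, 4, 6}
Step 4: union(3, 7) -> merged; set of 3 now {3, 5, 7}
Step 5: union(5, 6) -> merged; set of 5 now {1, 3, 4, 5, 6, 7}
Step 6: union(2, 5) -> merged; set of 2 now {1, 2, 3, 4, 5, 6, 7}
Step 7: union(5, 2) -> already same set; set of 5 now {1, 2, 3, 4, 5, 6, 7}
Step 8: union(4, 5) -> already same set; set of 4 now {1, 2, 3, 4, 5, 6, 7}
Set of 5: {1, 2, 3, 4, 5, 6, 7}; 1 is a member.

Answer: yes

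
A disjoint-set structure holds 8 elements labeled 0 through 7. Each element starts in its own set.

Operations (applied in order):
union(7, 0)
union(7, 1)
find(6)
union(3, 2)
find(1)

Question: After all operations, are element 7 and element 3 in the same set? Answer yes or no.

Answer: no

Derivation:
Step 1: union(7, 0) -> merged; set of 7 now {0, 7}
Step 2: union(7, 1) -> merged; set of 7 now {0, 1, 7}
Step 3: find(6) -> no change; set of 6 is {6}
Step 4: union(3, 2) -> merged; set of 3 now {2, 3}
Step 5: find(1) -> no change; set of 1 is {0, 1, 7}
Set of 7: {0, 1, 7}; 3 is not a member.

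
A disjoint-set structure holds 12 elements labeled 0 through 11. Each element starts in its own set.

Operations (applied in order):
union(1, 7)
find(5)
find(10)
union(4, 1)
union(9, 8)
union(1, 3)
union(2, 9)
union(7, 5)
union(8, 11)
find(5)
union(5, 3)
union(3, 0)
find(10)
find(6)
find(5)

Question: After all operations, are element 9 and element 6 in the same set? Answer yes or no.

Step 1: union(1, 7) -> merged; set of 1 now {1, 7}
Step 2: find(5) -> no change; set of 5 is {5}
Step 3: find(10) -> no change; set of 10 is {10}
Step 4: union(4, 1) -> merged; set of 4 now {1, 4, 7}
Step 5: union(9, 8) -> merged; set of 9 now {8, 9}
Step 6: union(1, 3) -> merged; set of 1 now {1, 3, 4, 7}
Step 7: union(2, 9) -> merged; set of 2 now {2, 8, 9}
Step 8: union(7, 5) -> merged; set of 7 now {1, 3, 4, 5, 7}
Step 9: union(8, 11) -> merged; set of 8 now {2, 8, 9, 11}
Step 10: find(5) -> no change; set of 5 is {1, 3, 4, 5, 7}
Step 11: union(5, 3) -> already same set; set of 5 now {1, 3, 4, 5, 7}
Step 12: union(3, 0) -> merged; set of 3 now {0, 1, 3, 4, 5, 7}
Step 13: find(10) -> no change; set of 10 is {10}
Step 14: find(6) -> no change; set of 6 is {6}
Step 15: find(5) -> no change; set of 5 is {0, 1, 3, 4, 5, 7}
Set of 9: {2, 8, 9, 11}; 6 is not a member.

Answer: no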